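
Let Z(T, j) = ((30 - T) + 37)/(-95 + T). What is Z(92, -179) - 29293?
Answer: -87854/3 ≈ -29285.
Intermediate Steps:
Z(T, j) = (67 - T)/(-95 + T)
Z(92, -179) - 29293 = (67 - 1*92)/(-95 + 92) - 29293 = (67 - 92)/(-3) - 29293 = -⅓*(-25) - 29293 = 25/3 - 29293 = -87854/3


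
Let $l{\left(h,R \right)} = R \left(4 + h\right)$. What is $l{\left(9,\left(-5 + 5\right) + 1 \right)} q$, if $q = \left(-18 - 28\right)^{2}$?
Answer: $27508$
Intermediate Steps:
$q = 2116$ ($q = \left(-46\right)^{2} = 2116$)
$l{\left(9,\left(-5 + 5\right) + 1 \right)} q = \left(\left(-5 + 5\right) + 1\right) \left(4 + 9\right) 2116 = \left(0 + 1\right) 13 \cdot 2116 = 1 \cdot 13 \cdot 2116 = 13 \cdot 2116 = 27508$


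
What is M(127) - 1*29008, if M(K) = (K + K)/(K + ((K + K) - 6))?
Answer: -10877746/375 ≈ -29007.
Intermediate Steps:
M(K) = 2*K/(-6 + 3*K) (M(K) = (2*K)/(K + (2*K - 6)) = (2*K)/(K + (-6 + 2*K)) = (2*K)/(-6 + 3*K) = 2*K/(-6 + 3*K))
M(127) - 1*29008 = (⅔)*127/(-2 + 127) - 1*29008 = (⅔)*127/125 - 29008 = (⅔)*127*(1/125) - 29008 = 254/375 - 29008 = -10877746/375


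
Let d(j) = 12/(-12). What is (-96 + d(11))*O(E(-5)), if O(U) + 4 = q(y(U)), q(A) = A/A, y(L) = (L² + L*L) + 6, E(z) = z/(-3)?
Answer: 291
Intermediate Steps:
E(z) = -z/3 (E(z) = z*(-⅓) = -z/3)
y(L) = 6 + 2*L² (y(L) = (L² + L²) + 6 = 2*L² + 6 = 6 + 2*L²)
d(j) = -1 (d(j) = 12*(-1/12) = -1)
q(A) = 1
O(U) = -3 (O(U) = -4 + 1 = -3)
(-96 + d(11))*O(E(-5)) = (-96 - 1)*(-3) = -97*(-3) = 291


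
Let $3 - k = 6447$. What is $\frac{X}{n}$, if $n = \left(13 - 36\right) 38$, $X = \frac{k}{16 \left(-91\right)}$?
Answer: $- \frac{1611}{318136} \approx -0.0050639$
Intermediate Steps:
$k = -6444$ ($k = 3 - 6447 = -6444$)
$X = \frac{1611}{364}$ ($X = - \frac{6444}{16 \left(-91\right)} = - \frac{6444}{-1456} = \left(-6444\right) \left(- \frac{1}{1456}\right) = \frac{1611}{364} \approx 4.4258$)
$n = -874$ ($n = \left(-23\right) 38 = -874$)
$\frac{X}{n} = \frac{1611}{364 \left(-874\right)} = \frac{1611}{364} \left(- \frac{1}{874}\right) = - \frac{1611}{318136}$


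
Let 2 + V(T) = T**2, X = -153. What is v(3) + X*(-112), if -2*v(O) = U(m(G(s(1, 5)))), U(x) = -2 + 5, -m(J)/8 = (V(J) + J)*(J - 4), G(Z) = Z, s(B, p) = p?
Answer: 34269/2 ≈ 17135.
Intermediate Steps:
V(T) = -2 + T**2
m(J) = -8*(-4 + J)*(-2 + J + J**2) (m(J) = -8*((-2 + J**2) + J)*(J - 4) = -8*(-2 + J + J**2)*(-4 + J) = -8*(-4 + J)*(-2 + J + J**2))
U(x) = 3
v(O) = -3/2 (v(O) = -1/2*3 = -3/2)
v(3) + X*(-112) = -3/2 - 153*(-112) = -3/2 + 17136 = 34269/2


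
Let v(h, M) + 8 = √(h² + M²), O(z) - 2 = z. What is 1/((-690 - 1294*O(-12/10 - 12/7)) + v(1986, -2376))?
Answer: -297115/5729486608 + 3675*√266377/5729486608 ≈ 0.00027919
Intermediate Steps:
O(z) = 2 + z
v(h, M) = -8 + √(M² + h²) (v(h, M) = -8 + √(h² + M²) = -8 + √(M² + h²))
1/((-690 - 1294*O(-12/10 - 12/7)) + v(1986, -2376)) = 1/((-690 - 1294*(2 + (-12/10 - 12/7))) + (-8 + √((-2376)² + 1986²))) = 1/((-690 - 1294*(2 + (-12*⅒ - 12*⅐))) + (-8 + √(5645376 + 3944196))) = 1/((-690 - 1294*(2 + (-6/5 - 12/7))) + (-8 + √9589572)) = 1/((-690 - 1294*(2 - 102/35)) + (-8 + 6*√266377)) = 1/((-690 - 1294*(-32/35)) + (-8 + 6*√266377)) = 1/((-690 + 41408/35) + (-8 + 6*√266377)) = 1/(17258/35 + (-8 + 6*√266377)) = 1/(16978/35 + 6*√266377)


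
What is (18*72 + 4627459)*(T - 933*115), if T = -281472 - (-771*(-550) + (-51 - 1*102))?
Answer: -3761622553320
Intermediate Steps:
T = -705369 (T = -281472 - (424050 + (-51 - 102)) = -281472 - (424050 - 153) = -281472 - 1*423897 = -281472 - 423897 = -705369)
(18*72 + 4627459)*(T - 933*115) = (18*72 + 4627459)*(-705369 - 933*115) = (1296 + 4627459)*(-705369 - 107295) = 4628755*(-812664) = -3761622553320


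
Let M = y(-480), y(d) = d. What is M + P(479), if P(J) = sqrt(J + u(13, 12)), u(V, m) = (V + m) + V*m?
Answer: -480 + 2*sqrt(165) ≈ -454.31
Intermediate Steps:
u(V, m) = V + m + V*m
P(J) = sqrt(181 + J) (P(J) = sqrt(J + (13 + 12 + 13*12)) = sqrt(J + (13 + 12 + 156)) = sqrt(J + 181) = sqrt(181 + J))
M = -480
M + P(479) = -480 + sqrt(181 + 479) = -480 + sqrt(660) = -480 + 2*sqrt(165)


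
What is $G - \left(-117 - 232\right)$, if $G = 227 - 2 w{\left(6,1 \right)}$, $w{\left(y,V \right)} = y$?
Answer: $564$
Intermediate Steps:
$G = 215$ ($G = 227 - 12 = 215$)
$G - \left(-117 - 232\right) = 215 - \left(-117 - 232\right) = 215 - -349 = 215 + 349 = 564$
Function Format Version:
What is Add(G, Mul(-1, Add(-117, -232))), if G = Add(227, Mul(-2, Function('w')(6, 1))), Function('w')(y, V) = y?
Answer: 564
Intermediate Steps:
G = 215 (G = Add(227, Mul(-2, 6)) = Add(227, -12) = 215)
Add(G, Mul(-1, Add(-117, -232))) = Add(215, Mul(-1, Add(-117, -232))) = Add(215, Mul(-1, -349)) = Add(215, 349) = 564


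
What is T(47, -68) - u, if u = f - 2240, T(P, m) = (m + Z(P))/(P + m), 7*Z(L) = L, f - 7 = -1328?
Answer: 174632/49 ≈ 3563.9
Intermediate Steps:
f = -1321 (f = 7 - 1328 = -1321)
Z(L) = L/7
T(P, m) = (m + P/7)/(P + m)
u = -3561 (u = -1321 - 2240 = -3561)
T(47, -68) - u = (-68 + (1/7)*47)/(47 - 68) - 1*(-3561) = (-68 + 47/7)/(-21) + 3561 = -1/21*(-429/7) + 3561 = 143/49 + 3561 = 174632/49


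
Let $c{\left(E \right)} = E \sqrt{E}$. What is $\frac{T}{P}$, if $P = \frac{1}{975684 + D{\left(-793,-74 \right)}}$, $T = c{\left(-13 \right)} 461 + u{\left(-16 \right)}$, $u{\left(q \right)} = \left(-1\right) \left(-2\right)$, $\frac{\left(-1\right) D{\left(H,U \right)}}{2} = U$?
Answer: $1951664 - 5848161176 i \sqrt{13} \approx 1.9517 \cdot 10^{6} - 2.1086 \cdot 10^{10} i$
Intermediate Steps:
$D{\left(H,U \right)} = - 2 U$
$u{\left(q \right)} = 2$
$c{\left(E \right)} = E^{\frac{3}{2}}$
$T = 2 - 5993 i \sqrt{13}$ ($T = \left(-13\right)^{\frac{3}{2}} \cdot 461 + 2 = - 13 i \sqrt{13} \cdot 461 + 2 = - 5993 i \sqrt{13} + 2 = 2 - 5993 i \sqrt{13} \approx 2.0 - 21608.0 i$)
$P = \frac{1}{975832}$ ($P = \frac{1}{975684 - -148} = \frac{1}{975684 + 148} = \frac{1}{975832} \approx 1.0248 \cdot 10^{-6}$)
$\frac{T}{P} = \left(2 - 5993 i \sqrt{13}\right) \frac{1}{\frac{1}{975832}} = \left(2 - 5993 i \sqrt{13}\right) 975832 = 1951664 - 5848161176 i \sqrt{13}$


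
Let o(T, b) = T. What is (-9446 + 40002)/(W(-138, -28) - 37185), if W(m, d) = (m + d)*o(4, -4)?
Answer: -30556/37849 ≈ -0.80731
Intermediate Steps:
W(m, d) = 4*d + 4*m (W(m, d) = (m + d)*4 = (d + m)*4 = 4*d + 4*m)
(-9446 + 40002)/(W(-138, -28) - 37185) = (-9446 + 40002)/((4*(-28) + 4*(-138)) - 37185) = 30556/((-112 - 552) - 37185) = 30556/(-664 - 37185) = 30556/(-37849) = 30556*(-1/37849) = -30556/37849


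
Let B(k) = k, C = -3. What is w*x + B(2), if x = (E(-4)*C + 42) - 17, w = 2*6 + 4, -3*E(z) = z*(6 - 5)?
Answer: 338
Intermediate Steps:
E(z) = -z/3 (E(z) = -z*(6 - 5)/3 = -z/3)
w = 16 (w = 12 + 4 = 16)
x = 21 (x = (-⅓*(-4)*(-3) + 42) - 17 = ((4/3)*(-3) + 42) - 17 = (-4 + 42) - 17 = 38 - 17 = 21)
w*x + B(2) = 16*21 + 2 = 336 + 2 = 338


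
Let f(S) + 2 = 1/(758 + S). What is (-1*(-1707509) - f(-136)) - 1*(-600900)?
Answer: 1435831641/622 ≈ 2.3084e+6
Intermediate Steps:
f(S) = -2 + 1/(758 + S)
(-1*(-1707509) - f(-136)) - 1*(-600900) = (-1*(-1707509) - (-1515 - 2*(-136))/(758 - 136)) - 1*(-600900) = (1707509 - (-1515 + 272)/622) + 600900 = (1707509 - (-1243)/622) + 600900 = (1707509 - 1*(-1243/622)) + 600900 = (1707509 + 1243/622) + 600900 = 1062071841/622 + 600900 = 1435831641/622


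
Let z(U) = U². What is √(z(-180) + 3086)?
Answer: √35486 ≈ 188.38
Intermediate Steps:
√(z(-180) + 3086) = √((-180)² + 3086) = √(32400 + 3086) = √35486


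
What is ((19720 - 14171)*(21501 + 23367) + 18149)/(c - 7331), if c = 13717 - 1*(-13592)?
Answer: 248990681/19978 ≈ 12463.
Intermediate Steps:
c = 27309 (c = 13717 + 13592 = 27309)
((19720 - 14171)*(21501 + 23367) + 18149)/(c - 7331) = ((19720 - 14171)*(21501 + 23367) + 18149)/(27309 - 7331) = (5549*44868 + 18149)/19978 = (248972532 + 18149)*(1/19978) = 248990681*(1/19978) = 248990681/19978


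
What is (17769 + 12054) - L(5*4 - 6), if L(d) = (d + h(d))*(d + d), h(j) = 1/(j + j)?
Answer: 29430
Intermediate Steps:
h(j) = 1/(2*j)
L(d) = 2*d*(d + 1/(2*d)) (L(d) = (d + 1/(2*d))*(d + d) = (d + 1/(2*d))*(2*d) = 2*d*(d + 1/(2*d)))
(17769 + 12054) - L(5*4 - 6) = (17769 + 12054) - (1 + 2*(5*4 - 6)²) = 29823 - (1 + 2*(20 - 6)²) = 29823 - (1 + 2*14²) = 29823 - (1 + 2*196) = 29823 - (1 + 392) = 29823 - 1*393 = 29823 - 393 = 29430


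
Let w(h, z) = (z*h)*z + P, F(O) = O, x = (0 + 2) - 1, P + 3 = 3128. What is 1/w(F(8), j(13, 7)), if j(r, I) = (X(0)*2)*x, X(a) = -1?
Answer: 1/3157 ≈ 0.00031676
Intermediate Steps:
P = 3125 (P = -3 + 3128 = 3125)
x = 1 (x = 2 - 1 = 1)
j(r, I) = -2 (j(r, I) = -1*2*1 = -2*1 = -2)
w(h, z) = 3125 + h*z**2 (w(h, z) = (z*h)*z + 3125 = (h*z)*z + 3125 = h*z**2 + 3125 = 3125 + h*z**2)
1/w(F(8), j(13, 7)) = 1/(3125 + 8*(-2)**2) = 1/(3125 + 8*4) = 1/(3125 + 32) = 1/3157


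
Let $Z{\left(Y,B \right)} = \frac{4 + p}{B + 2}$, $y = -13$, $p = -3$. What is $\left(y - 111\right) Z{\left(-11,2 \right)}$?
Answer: $-31$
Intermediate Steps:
$Z{\left(Y,B \right)} = \frac{1}{2 + B}$ ($Z{\left(Y,B \right)} = \frac{4 - 3}{B + 2} = 1 \frac{1}{2 + B} = \frac{1}{2 + B}$)
$\left(y - 111\right) Z{\left(-11,2 \right)} = \frac{-13 - 111}{2 + 2} = \frac{-13 - 111}{4} = \left(-124\right) \frac{1}{4} = -31$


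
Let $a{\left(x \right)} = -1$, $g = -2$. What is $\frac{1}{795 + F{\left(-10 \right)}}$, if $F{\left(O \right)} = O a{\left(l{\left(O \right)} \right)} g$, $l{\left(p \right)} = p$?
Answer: $\frac{1}{775} \approx 0.0012903$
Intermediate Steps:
$F{\left(O \right)} = 2 O$ ($F{\left(O \right)} = O \left(-1\right) \left(-2\right) = - O \left(-2\right) = 2 O$)
$\frac{1}{795 + F{\left(-10 \right)}} = \frac{1}{795 + 2 \left(-10\right)} = \frac{1}{795 - 20} = \frac{1}{775}$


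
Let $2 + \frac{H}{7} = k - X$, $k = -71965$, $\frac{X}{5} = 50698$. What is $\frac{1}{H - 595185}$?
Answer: $- \frac{1}{2873384} \approx -3.4802 \cdot 10^{-7}$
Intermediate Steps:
$X = 253490$ ($X = 5 \cdot 50698 = 253490$)
$H = -2278199$ ($H = -14 + 7 \left(-71965 - 253490\right) = -14 + 7 \left(-325455\right) = -14 - 2278185 = -2278199$)
$\frac{1}{H - 595185} = \frac{1}{-2278199 - 595185} = \frac{1}{-2873384} = - \frac{1}{2873384}$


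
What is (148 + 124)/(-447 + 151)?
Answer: -34/37 ≈ -0.91892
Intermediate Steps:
(148 + 124)/(-447 + 151) = 272/(-296) = 272*(-1/296) = -34/37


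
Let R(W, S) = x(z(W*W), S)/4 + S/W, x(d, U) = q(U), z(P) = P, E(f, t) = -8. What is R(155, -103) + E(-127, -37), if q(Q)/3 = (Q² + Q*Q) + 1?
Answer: 9861463/620 ≈ 15906.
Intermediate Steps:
q(Q) = 3 + 6*Q² (q(Q) = 3*((Q² + Q*Q) + 1) = 3*((Q² + Q²) + 1) = 3*(2*Q² + 1) = 3*(1 + 2*Q²) = 3 + 6*Q²)
x(d, U) = 3 + 6*U²
R(W, S) = ¾ + 3*S²/2 + S/W (R(W, S) = (3 + 6*S²)/4 + S/W = (3 + 6*S²)*(¼) + S/W = (¾ + 3*S²/2) + S/W = ¾ + 3*S²/2 + S/W)
R(155, -103) + E(-127, -37) = (¾ + (3/2)*(-103)² - 103/155) - 8 = (¾ + (3/2)*10609 - 103*1/155) - 8 = (¾ + 31827/2 - 103/155) - 8 = 9866423/620 - 8 = 9861463/620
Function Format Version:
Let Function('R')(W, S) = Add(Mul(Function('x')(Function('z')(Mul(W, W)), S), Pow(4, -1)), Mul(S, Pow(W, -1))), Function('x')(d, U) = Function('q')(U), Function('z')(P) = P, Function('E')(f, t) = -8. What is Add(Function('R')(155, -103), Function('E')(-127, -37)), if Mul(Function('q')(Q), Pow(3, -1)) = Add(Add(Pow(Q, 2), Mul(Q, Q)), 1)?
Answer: Rational(9861463, 620) ≈ 15906.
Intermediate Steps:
Function('q')(Q) = Add(3, Mul(6, Pow(Q, 2))) (Function('q')(Q) = Mul(3, Add(Add(Pow(Q, 2), Mul(Q, Q)), 1)) = Mul(3, Add(Add(Pow(Q, 2), Pow(Q, 2)), 1)) = Mul(3, Add(Mul(2, Pow(Q, 2)), 1)) = Mul(3, Add(1, Mul(2, Pow(Q, 2)))) = Add(3, Mul(6, Pow(Q, 2))))
Function('x')(d, U) = Add(3, Mul(6, Pow(U, 2)))
Function('R')(W, S) = Add(Rational(3, 4), Mul(Rational(3, 2), Pow(S, 2)), Mul(S, Pow(W, -1))) (Function('R')(W, S) = Add(Mul(Add(3, Mul(6, Pow(S, 2))), Pow(4, -1)), Mul(S, Pow(W, -1))) = Add(Mul(Add(3, Mul(6, Pow(S, 2))), Rational(1, 4)), Mul(S, Pow(W, -1))) = Add(Add(Rational(3, 4), Mul(Rational(3, 2), Pow(S, 2))), Mul(S, Pow(W, -1))) = Add(Rational(3, 4), Mul(Rational(3, 2), Pow(S, 2)), Mul(S, Pow(W, -1))))
Add(Function('R')(155, -103), Function('E')(-127, -37)) = Add(Add(Rational(3, 4), Mul(Rational(3, 2), Pow(-103, 2)), Mul(-103, Pow(155, -1))), -8) = Add(Add(Rational(3, 4), Mul(Rational(3, 2), 10609), Mul(-103, Rational(1, 155))), -8) = Add(Add(Rational(3, 4), Rational(31827, 2), Rational(-103, 155)), -8) = Add(Rational(9866423, 620), -8) = Rational(9861463, 620)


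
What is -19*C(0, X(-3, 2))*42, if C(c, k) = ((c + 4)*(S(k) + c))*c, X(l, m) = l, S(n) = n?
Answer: 0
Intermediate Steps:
C(c, k) = c*(4 + c)*(c + k) (C(c, k) = ((c + 4)*(k + c))*c = ((4 + c)*(c + k))*c = c*(4 + c)*(c + k))
-19*C(0, X(-3, 2))*42 = -0*(0**2 + 4*0 + 4*(-3) + 0*(-3))*42 = -0*(0 + 0 - 12 + 0)*42 = -0*(-12)*42 = -19*0*42 = 0*42 = 0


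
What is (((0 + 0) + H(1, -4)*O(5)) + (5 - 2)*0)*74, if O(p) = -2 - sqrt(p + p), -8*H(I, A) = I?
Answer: 37/2 + 37*sqrt(10)/4 ≈ 47.751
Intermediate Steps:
H(I, A) = -I/8
O(p) = -2 - sqrt(2)*sqrt(p) (O(p) = -2 - sqrt(2*p) = -2 - sqrt(2)*sqrt(p))
(((0 + 0) + H(1, -4)*O(5)) + (5 - 2)*0)*74 = (((0 + 0) + (-1/8*1)*(-2 - sqrt(2)*sqrt(5))) + (5 - 2)*0)*74 = ((0 - (-2 - sqrt(10))/8) + 3*0)*74 = ((0 + (1/4 + sqrt(10)/8)) + 0)*74 = ((1/4 + sqrt(10)/8) + 0)*74 = (1/4 + sqrt(10)/8)*74 = 37/2 + 37*sqrt(10)/4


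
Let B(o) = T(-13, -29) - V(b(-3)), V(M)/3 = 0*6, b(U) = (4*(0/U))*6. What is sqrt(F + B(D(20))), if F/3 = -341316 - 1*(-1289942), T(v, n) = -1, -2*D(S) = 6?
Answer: sqrt(2845877) ≈ 1687.0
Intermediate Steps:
D(S) = -3 (D(S) = -1/2*6 = -3)
b(U) = 0 (b(U) = (4*0)*6 = 0*6 = 0)
V(M) = 0 (V(M) = 3*(0*6) = 3*0 = 0)
F = 2845878 (F = 3*(-341316 - 1*(-1289942)) = 3*(-341316 + 1289942) = 3*948626 = 2845878)
B(o) = -1 (B(o) = -1 - 1*0 = -1 + 0 = -1)
sqrt(F + B(D(20))) = sqrt(2845878 - 1) = sqrt(2845877)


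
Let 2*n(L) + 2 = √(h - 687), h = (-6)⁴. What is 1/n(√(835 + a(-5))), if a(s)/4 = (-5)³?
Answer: 4/605 + 2*√609/605 ≈ 0.088192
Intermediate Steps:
a(s) = -500 (a(s) = 4*(-5)³ = 4*(-125) = -500)
h = 1296
n(L) = -1 + √609/2 (n(L) = -1 + √(1296 - 687)/2 = -1 + √609/2)
1/n(√(835 + a(-5))) = 1/(-1 + √609/2)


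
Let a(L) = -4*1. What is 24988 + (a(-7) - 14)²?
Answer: 25312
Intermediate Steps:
a(L) = -4
24988 + (a(-7) - 14)² = 24988 + (-4 - 14)² = 24988 + (-18)² = 24988 + 324 = 25312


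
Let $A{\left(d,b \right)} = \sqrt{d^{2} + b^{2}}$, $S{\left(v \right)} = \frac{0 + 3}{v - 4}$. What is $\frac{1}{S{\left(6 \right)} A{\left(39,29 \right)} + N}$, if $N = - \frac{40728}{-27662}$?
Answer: $- \frac{187769656}{677487253959} + \frac{191296561 \sqrt{2362}}{677487253959} \approx 0.013446$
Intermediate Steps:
$S{\left(v \right)} = \frac{3}{-4 + v}$
$A{\left(d,b \right)} = \sqrt{b^{2} + d^{2}}$
$N = \frac{20364}{13831}$ ($N = \left(-40728\right) \left(- \frac{1}{27662}\right) = \frac{20364}{13831} \approx 1.4723$)
$\frac{1}{S{\left(6 \right)} A{\left(39,29 \right)} + N} = \frac{1}{\frac{3}{-4 + 6} \sqrt{29^{2} + 39^{2}} + \frac{20364}{13831}} = \frac{1}{\frac{3}{2} \sqrt{841 + 1521} + \frac{20364}{13831}} = \frac{1}{3 \cdot \frac{1}{2} \sqrt{2362} + \frac{20364}{13831}} = \frac{1}{\frac{3 \sqrt{2362}}{2} + \frac{20364}{13831}} = \frac{1}{\frac{20364}{13831} + \frac{3 \sqrt{2362}}{2}}$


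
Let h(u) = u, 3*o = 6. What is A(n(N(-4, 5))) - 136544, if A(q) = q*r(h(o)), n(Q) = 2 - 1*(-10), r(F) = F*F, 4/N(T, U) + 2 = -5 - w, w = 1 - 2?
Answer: -136496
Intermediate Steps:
w = -1
o = 2 (o = (1/3)*6 = 2)
N(T, U) = -2/3 (N(T, U) = 4/(-2 + (-5 - 1*(-1))) = 4/(-2 + (-5 + 1)) = 4/(-2 - 4) = 4/(-6) = 4*(-1/6) = -2/3)
r(F) = F**2
n(Q) = 12 (n(Q) = 2 + 10 = 12)
A(q) = 4*q (A(q) = q*2**2 = q*4 = 4*q)
A(n(N(-4, 5))) - 136544 = 4*12 - 136544 = 48 - 136544 = -136496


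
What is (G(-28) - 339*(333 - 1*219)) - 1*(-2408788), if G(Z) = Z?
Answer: 2370114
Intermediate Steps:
(G(-28) - 339*(333 - 1*219)) - 1*(-2408788) = (-28 - 339*(333 - 1*219)) - 1*(-2408788) = (-28 - 339*(333 - 219)) + 2408788 = (-28 - 339*114) + 2408788 = (-28 - 38646) + 2408788 = -38674 + 2408788 = 2370114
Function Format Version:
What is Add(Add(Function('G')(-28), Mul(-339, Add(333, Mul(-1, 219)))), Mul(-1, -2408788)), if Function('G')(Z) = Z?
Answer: 2370114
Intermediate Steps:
Add(Add(Function('G')(-28), Mul(-339, Add(333, Mul(-1, 219)))), Mul(-1, -2408788)) = Add(Add(-28, Mul(-339, Add(333, Mul(-1, 219)))), Mul(-1, -2408788)) = Add(Add(-28, Mul(-339, Add(333, -219))), 2408788) = Add(Add(-28, Mul(-339, 114)), 2408788) = Add(Add(-28, -38646), 2408788) = Add(-38674, 2408788) = 2370114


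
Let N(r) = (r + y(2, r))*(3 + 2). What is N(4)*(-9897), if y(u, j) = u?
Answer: -296910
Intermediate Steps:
N(r) = 10 + 5*r (N(r) = (r + 2)*(3 + 2) = (2 + r)*5 = 10 + 5*r)
N(4)*(-9897) = (10 + 5*4)*(-9897) = (10 + 20)*(-9897) = 30*(-9897) = -296910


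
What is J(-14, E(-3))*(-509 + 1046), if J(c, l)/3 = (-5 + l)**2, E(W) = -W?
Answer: 6444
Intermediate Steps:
J(c, l) = 3*(-5 + l)**2
J(-14, E(-3))*(-509 + 1046) = (3*(-5 - 1*(-3))**2)*(-509 + 1046) = (3*(-5 + 3)**2)*537 = (3*(-2)**2)*537 = (3*4)*537 = 12*537 = 6444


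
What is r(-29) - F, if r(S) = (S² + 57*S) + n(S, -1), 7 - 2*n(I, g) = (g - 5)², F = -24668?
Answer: 47683/2 ≈ 23842.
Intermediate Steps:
n(I, g) = 7/2 - (-5 + g)²/2 (n(I, g) = 7/2 - (g - 5)²/2 = 7/2 - (-5 + g)²/2)
r(S) = -29/2 + S² + 57*S (r(S) = (S² + 57*S) + (7/2 - (-5 - 1)²/2) = (S² + 57*S) + (7/2 - ½*(-6)²) = (S² + 57*S) + (7/2 - ½*36) = (S² + 57*S) + (7/2 - 18) = (S² + 57*S) - 29/2 = -29/2 + S² + 57*S)
r(-29) - F = (-29/2 + (-29)² + 57*(-29)) - 1*(-24668) = (-29/2 + 841 - 1653) + 24668 = -1653/2 + 24668 = 47683/2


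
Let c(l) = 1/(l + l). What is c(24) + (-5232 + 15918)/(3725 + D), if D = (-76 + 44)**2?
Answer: 172559/75984 ≈ 2.2710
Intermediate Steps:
D = 1024 (D = (-32)**2 = 1024)
c(l) = 1/(2*l)
c(24) + (-5232 + 15918)/(3725 + D) = (1/2)/24 + (-5232 + 15918)/(3725 + 1024) = (1/2)*(1/24) + 10686/4749 = 1/48 + 10686*(1/4749) = 1/48 + 3562/1583 = 172559/75984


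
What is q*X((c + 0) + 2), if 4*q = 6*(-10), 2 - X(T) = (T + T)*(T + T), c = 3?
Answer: 1470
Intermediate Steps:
X(T) = 2 - 4*T² (X(T) = 2 - (T + T)*(T + T) = 2 - 2*T*2*T = 2 - 4*T²)
q = -15 (q = (6*(-10))/4 = (¼)*(-60) = -15)
q*X((c + 0) + 2) = -15*(2 - 4*((3 + 0) + 2)²) = -15*(2 - 4*(3 + 2)²) = -15*(2 - 4*5²) = -15*(2 - 4*25) = -15*(2 - 100) = -15*(-98) = 1470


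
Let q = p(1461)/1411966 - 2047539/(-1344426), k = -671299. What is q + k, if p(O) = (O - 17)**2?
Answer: -11178160730766541/16651612294 ≈ -6.7130e+5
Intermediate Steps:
p(O) = (-17 + O)**2
q = 49950583365/16651612294 (q = (-17 + 1461)**2/1411966 - 2047539/(-1344426) = 1444**2*(1/1411966) - 2047539*(-1/1344426) = 2085136*(1/1411966) + 682513/448142 = 54872/37157 + 682513/448142 = 49950583365/16651612294 ≈ 2.9997)
q + k = 49950583365/16651612294 - 671299 = -11178160730766541/16651612294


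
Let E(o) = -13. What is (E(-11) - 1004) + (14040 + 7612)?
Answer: 20635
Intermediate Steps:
(E(-11) - 1004) + (14040 + 7612) = (-13 - 1004) + (14040 + 7612) = -1017 + 21652 = 20635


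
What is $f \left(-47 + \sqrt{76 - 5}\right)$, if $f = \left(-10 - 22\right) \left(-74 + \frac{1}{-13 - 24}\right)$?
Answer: $- \frac{4119456}{37} + \frac{87648 \sqrt{71}}{37} \approx -91376.0$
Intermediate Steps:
$f = \frac{87648}{37}$ ($f = - 32 \left(-74 + \frac{1}{-37}\right) = - 32 \left(-74 - \frac{1}{37}\right) = \left(-32\right) \left(- \frac{2739}{37}\right) = \frac{87648}{37} \approx 2368.9$)
$f \left(-47 + \sqrt{76 - 5}\right) = \frac{87648 \left(-47 + \sqrt{76 - 5}\right)}{37} = \frac{87648 \left(-47 + \sqrt{71}\right)}{37} = - \frac{4119456}{37} + \frac{87648 \sqrt{71}}{37}$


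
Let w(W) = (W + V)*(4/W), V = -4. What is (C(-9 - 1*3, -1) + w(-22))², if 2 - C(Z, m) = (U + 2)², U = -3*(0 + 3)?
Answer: 216225/121 ≈ 1787.0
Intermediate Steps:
w(W) = 4*(-4 + W)/W (w(W) = (W - 4)*(4/W) = (-4 + W)*(4/W) = 4*(-4 + W)/W)
U = -9 (U = -3*3 = -9)
C(Z, m) = -47 (C(Z, m) = 2 - (-9 + 2)² = 2 - 1*(-7)² = 2 - 1*49 = 2 - 49 = -47)
(C(-9 - 1*3, -1) + w(-22))² = (-47 + (4 - 16/(-22)))² = (-47 + (4 - 16*(-1/22)))² = (-47 + (4 + 8/11))² = (-47 + 52/11)² = (-465/11)² = 216225/121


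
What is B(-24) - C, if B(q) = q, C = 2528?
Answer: -2552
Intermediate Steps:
B(-24) - C = -24 - 1*2528 = -24 - 2528 = -2552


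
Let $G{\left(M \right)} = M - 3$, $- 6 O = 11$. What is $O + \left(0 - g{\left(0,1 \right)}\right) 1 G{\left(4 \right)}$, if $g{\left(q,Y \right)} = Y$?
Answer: $- \frac{17}{6} \approx -2.8333$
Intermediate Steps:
$O = - \frac{11}{6}$ ($O = \left(- \frac{1}{6}\right) 11 = - \frac{11}{6} \approx -1.8333$)
$G{\left(M \right)} = -3 + M$
$O + \left(0 - g{\left(0,1 \right)}\right) 1 G{\left(4 \right)} = - \frac{11}{6} + \left(0 - 1\right) 1 \left(-3 + 4\right) = - \frac{11}{6} + \left(0 - 1\right) 1 \cdot 1 = - \frac{11}{6} + \left(-1\right) 1 \cdot 1 = - \frac{11}{6} - 1 = - \frac{17}{6}$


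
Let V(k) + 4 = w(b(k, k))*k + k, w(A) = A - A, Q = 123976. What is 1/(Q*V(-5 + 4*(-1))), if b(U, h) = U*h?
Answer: -1/1611688 ≈ -6.2047e-7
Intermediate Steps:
w(A) = 0
V(k) = -4 + k (V(k) = -4 + (0*k + k) = -4 + (0 + k) = -4 + k)
1/(Q*V(-5 + 4*(-1))) = 1/(123976*(-4 + (-5 + 4*(-1)))) = 1/(123976*(-4 + (-5 - 4))) = 1/(123976*(-4 - 9)) = 1/(123976*(-13)) = 1/(-1611688) = -1/1611688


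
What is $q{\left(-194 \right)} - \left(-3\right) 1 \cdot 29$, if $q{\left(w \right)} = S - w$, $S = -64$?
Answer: $217$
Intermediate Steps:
$q{\left(w \right)} = -64 - w$
$q{\left(-194 \right)} - \left(-3\right) 1 \cdot 29 = \left(-64 - -194\right) - \left(-3\right) 1 \cdot 29 = \left(-64 + 194\right) - \left(-3\right) 29 = 130 - -87 = 130 + 87 = 217$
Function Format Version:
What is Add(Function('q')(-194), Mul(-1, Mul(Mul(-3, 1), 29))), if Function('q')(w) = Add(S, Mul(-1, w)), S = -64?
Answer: 217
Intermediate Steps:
Function('q')(w) = Add(-64, Mul(-1, w))
Add(Function('q')(-194), Mul(-1, Mul(Mul(-3, 1), 29))) = Add(Add(-64, Mul(-1, -194)), Mul(-1, Mul(Mul(-3, 1), 29))) = Add(Add(-64, 194), Mul(-1, Mul(-3, 29))) = Add(130, Mul(-1, -87)) = Add(130, 87) = 217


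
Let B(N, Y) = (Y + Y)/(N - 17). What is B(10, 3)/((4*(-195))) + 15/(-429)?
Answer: -339/10010 ≈ -0.033866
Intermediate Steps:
B(N, Y) = 2*Y/(-17 + N) (B(N, Y) = (2*Y)/(-17 + N) = 2*Y/(-17 + N))
B(10, 3)/((4*(-195))) + 15/(-429) = (2*3/(-17 + 10))/((4*(-195))) + 15/(-429) = (2*3/(-7))/(-780) + 15*(-1/429) = (2*3*(-1/7))*(-1/780) - 5/143 = -6/7*(-1/780) - 5/143 = 1/910 - 5/143 = -339/10010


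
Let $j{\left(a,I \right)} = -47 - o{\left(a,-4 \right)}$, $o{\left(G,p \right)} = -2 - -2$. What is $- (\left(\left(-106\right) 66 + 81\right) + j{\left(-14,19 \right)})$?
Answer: $6962$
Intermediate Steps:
$o{\left(G,p \right)} = 0$ ($o{\left(G,p \right)} = -2 + 2 = 0$)
$j{\left(a,I \right)} = -47$ ($j{\left(a,I \right)} = -47 - 0 = -47 + 0 = -47$)
$- (\left(\left(-106\right) 66 + 81\right) + j{\left(-14,19 \right)}) = - (\left(\left(-106\right) 66 + 81\right) - 47) = - (\left(-6996 + 81\right) - 47) = - (-6915 - 47) = \left(-1\right) \left(-6962\right) = 6962$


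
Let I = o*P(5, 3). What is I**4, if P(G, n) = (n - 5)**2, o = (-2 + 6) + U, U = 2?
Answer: 331776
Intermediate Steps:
o = 6 (o = (-2 + 6) + 2 = 4 + 2 = 6)
P(G, n) = (-5 + n)**2
I = 24 (I = 6*(-5 + 3)**2 = 6*(-2)**2 = 6*4 = 24)
I**4 = 24**4 = 331776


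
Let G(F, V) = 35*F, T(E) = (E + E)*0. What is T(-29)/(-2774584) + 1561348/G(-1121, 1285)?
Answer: -1561348/39235 ≈ -39.795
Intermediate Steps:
T(E) = 0 (T(E) = (2*E)*0 = 0)
T(-29)/(-2774584) + 1561348/G(-1121, 1285) = 0/(-2774584) + 1561348/((35*(-1121))) = 0*(-1/2774584) + 1561348/(-39235) = 0 + 1561348*(-1/39235) = 0 - 1561348/39235 = -1561348/39235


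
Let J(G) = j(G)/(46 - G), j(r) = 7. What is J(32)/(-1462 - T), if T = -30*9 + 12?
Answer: -1/2408 ≈ -0.00041528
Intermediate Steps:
J(G) = 7/(46 - G)
T = -258 (T = -270 + 12 = -258)
J(32)/(-1462 - T) = (-7/(-46 + 32))/(-1462 - 1*(-258)) = (-7/(-14))/(-1462 + 258) = -7*(-1/14)/(-1204) = (½)*(-1/1204) = -1/2408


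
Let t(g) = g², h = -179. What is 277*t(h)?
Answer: 8875357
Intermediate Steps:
277*t(h) = 277*(-179)² = 277*32041 = 8875357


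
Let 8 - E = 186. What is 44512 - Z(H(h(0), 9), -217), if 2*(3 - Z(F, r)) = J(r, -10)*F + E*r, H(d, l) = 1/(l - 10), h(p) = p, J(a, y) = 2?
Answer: 63821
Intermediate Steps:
E = -178 (E = 8 - 1*186 = 8 - 186 = -178)
H(d, l) = 1/(-10 + l)
Z(F, r) = 3 - F + 89*r (Z(F, r) = 3 - (2*F - 178*r)/2 = 3 - (-178*r + 2*F)/2 = 3 + (-F + 89*r) = 3 - F + 89*r)
44512 - Z(H(h(0), 9), -217) = 44512 - (3 - 1/(-10 + 9) + 89*(-217)) = 44512 - (3 - 1/(-1) - 19313) = 44512 - (3 - 1*(-1) - 19313) = 44512 - (3 + 1 - 19313) = 44512 - 1*(-19309) = 44512 + 19309 = 63821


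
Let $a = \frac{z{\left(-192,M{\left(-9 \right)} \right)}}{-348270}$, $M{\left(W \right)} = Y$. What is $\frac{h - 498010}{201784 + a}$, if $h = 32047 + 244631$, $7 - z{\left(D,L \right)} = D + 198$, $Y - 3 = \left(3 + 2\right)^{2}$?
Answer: $- \frac{77083295640}{70275313679} \approx -1.0969$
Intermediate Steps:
$Y = 28$ ($Y = 3 + \left(3 + 2\right)^{2} = 3 + 5^{2} = 3 + 25 = 28$)
$M{\left(W \right)} = 28$
$z{\left(D,L \right)} = -191 - D$ ($z{\left(D,L \right)} = 7 - \left(D + 198\right) = 7 - \left(198 + D\right) = -191 - D$)
$a = - \frac{1}{348270}$ ($a = \frac{-191 - -192}{-348270} = \left(-191 + 192\right) \left(- \frac{1}{348270}\right) = 1 \left(- \frac{1}{348270}\right) = - \frac{1}{348270} \approx -2.8713 \cdot 10^{-6}$)
$h = 276678$
$\frac{h - 498010}{201784 + a} = \frac{276678 - 498010}{201784 - \frac{1}{348270}} = - \frac{221332}{\frac{70275313679}{348270}} = \left(-221332\right) \frac{348270}{70275313679} = - \frac{77083295640}{70275313679}$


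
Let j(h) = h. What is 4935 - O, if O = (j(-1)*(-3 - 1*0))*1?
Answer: 4932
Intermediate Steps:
O = 3 (O = -(-3 - 1*0)*1 = -(-3 + 0)*1 = -1*(-3)*1 = 3*1 = 3)
4935 - O = 4935 - 1*3 = 4935 - 3 = 4932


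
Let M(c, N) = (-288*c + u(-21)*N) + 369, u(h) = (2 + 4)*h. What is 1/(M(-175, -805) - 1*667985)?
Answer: -1/515786 ≈ -1.9388e-6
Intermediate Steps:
u(h) = 6*h
M(c, N) = 369 - 288*c - 126*N (M(c, N) = (-288*c + (6*(-21))*N) + 369 = (-288*c - 126*N) + 369 = 369 - 288*c - 126*N)
1/(M(-175, -805) - 1*667985) = 1/((369 - 288*(-175) - 126*(-805)) - 1*667985) = 1/((369 + 50400 + 101430) - 667985) = 1/(152199 - 667985) = 1/(-515786) = -1/515786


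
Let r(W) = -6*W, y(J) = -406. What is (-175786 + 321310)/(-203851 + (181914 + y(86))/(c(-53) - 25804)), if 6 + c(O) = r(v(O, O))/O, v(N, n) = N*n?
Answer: -77285371/108265650 ≈ -0.71385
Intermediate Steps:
c(O) = -6 - 6*O (c(O) = -6 + (-6*O*O)/O = -6 + (-6*O**2)/O = -6 - 6*O)
(-175786 + 321310)/(-203851 + (181914 + y(86))/(c(-53) - 25804)) = (-175786 + 321310)/(-203851 + (181914 - 406)/((-6 - 6*(-53)) - 25804)) = 145524/(-203851 + 181508/((-6 + 318) - 25804)) = 145524/(-203851 + 181508/(312 - 25804)) = 145524/(-203851 + 181508/(-25492)) = 145524/(-203851 + 181508*(-1/25492)) = 145524/(-203851 - 45377/6373) = 145524/(-1299187800/6373) = 145524*(-6373/1299187800) = -77285371/108265650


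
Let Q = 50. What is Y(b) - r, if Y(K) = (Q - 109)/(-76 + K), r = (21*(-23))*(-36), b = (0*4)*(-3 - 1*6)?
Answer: -1321429/76 ≈ -17387.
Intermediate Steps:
b = 0 (b = 0*(-3 - 6) = 0*(-9) = 0)
r = 17388 (r = -483*(-36) = 17388)
Y(K) = -59/(-76 + K) (Y(K) = (50 - 109)/(-76 + K) = -59/(-76 + K))
Y(b) - r = -59/(-76 + 0) - 1*17388 = -59/(-76) - 17388 = -59*(-1/76) - 17388 = 59/76 - 17388 = -1321429/76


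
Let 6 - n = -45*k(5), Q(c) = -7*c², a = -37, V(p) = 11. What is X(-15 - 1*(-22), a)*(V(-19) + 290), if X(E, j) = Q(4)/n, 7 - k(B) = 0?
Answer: -33712/321 ≈ -105.02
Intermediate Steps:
k(B) = 7 (k(B) = 7 - 1*0 = 7 + 0 = 7)
n = 321 (n = 6 - (-45)*7 = 6 - 1*(-315) = 6 + 315 = 321)
X(E, j) = -112/321 (X(E, j) = -7*4²/321 = -7*16*(1/321) = -112*1/321 = -112/321)
X(-15 - 1*(-22), a)*(V(-19) + 290) = -112*(11 + 290)/321 = -112/321*301 = -33712/321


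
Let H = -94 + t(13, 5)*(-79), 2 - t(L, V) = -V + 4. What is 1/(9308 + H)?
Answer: 1/8977 ≈ 0.00011140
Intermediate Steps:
t(L, V) = -2 + V (t(L, V) = 2 - (-V + 4) = 2 - (4 - V) = 2 + (-4 + V) = -2 + V)
H = -331 (H = -94 + (-2 + 5)*(-79) = -94 + 3*(-79) = -94 - 237 = -331)
1/(9308 + H) = 1/(9308 - 331) = 1/8977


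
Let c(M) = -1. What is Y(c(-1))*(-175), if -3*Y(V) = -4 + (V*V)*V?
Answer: -875/3 ≈ -291.67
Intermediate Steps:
Y(V) = 4/3 - V³/3 (Y(V) = -(-4 + (V*V)*V)/3 = -(-4 + V²*V)/3 = -(-4 + V³)/3 = 4/3 - V³/3)
Y(c(-1))*(-175) = (4/3 - ⅓*(-1)³)*(-175) = (4/3 - ⅓*(-1))*(-175) = (4/3 + ⅓)*(-175) = (5/3)*(-175) = -875/3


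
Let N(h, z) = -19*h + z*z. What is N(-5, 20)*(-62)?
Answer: -30690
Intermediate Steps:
N(h, z) = z² - 19*h (N(h, z) = -19*h + z² = z² - 19*h)
N(-5, 20)*(-62) = (20² - 19*(-5))*(-62) = (400 + 95)*(-62) = 495*(-62) = -30690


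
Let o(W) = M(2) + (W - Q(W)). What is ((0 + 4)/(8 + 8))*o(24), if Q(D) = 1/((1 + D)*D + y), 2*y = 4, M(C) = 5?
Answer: 17457/2408 ≈ 7.2496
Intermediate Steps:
y = 2 (y = (½)*4 = 2)
Q(D) = 1/(2 + D*(1 + D)) (Q(D) = 1/((1 + D)*D + 2) = 1/(D*(1 + D) + 2) = 1/(2 + D*(1 + D)))
o(W) = 5 + W - 1/(2 + W + W²) (o(W) = 5 + (W - 1/(2 + W + W²)) = 5 + W - 1/(2 + W + W²))
((0 + 4)/(8 + 8))*o(24) = ((0 + 4)/(8 + 8))*((-1 + (5 + 24)*(2 + 24 + 24²))/(2 + 24 + 24²)) = (4/16)*((-1 + 29*(2 + 24 + 576))/(2 + 24 + 576)) = (4*(1/16))*((-1 + 29*602)/602) = ((-1 + 17458)/602)/4 = ((1/602)*17457)/4 = (¼)*(17457/602) = 17457/2408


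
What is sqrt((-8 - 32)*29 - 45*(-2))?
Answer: I*sqrt(1070) ≈ 32.711*I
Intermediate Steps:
sqrt((-8 - 32)*29 - 45*(-2)) = sqrt(-40*29 + 90) = sqrt(-1160 + 90) = sqrt(-1070) = I*sqrt(1070)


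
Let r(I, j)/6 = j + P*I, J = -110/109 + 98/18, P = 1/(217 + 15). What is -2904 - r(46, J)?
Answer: -55604543/18966 ≈ -2931.8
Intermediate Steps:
P = 1/232 ≈ 0.0043103
J = 4351/981 (J = -110*1/109 + 98*(1/18) = -110/109 + 49/9 = 4351/981 ≈ 4.4353)
r(I, j) = 6*j + 3*I/116 (r(I, j) = 6*(j + I/232) = 6*j + 3*I/116)
-2904 - r(46, J) = -2904 - (6*(4351/981) + (3/116)*46) = -2904 - (8702/327 + 69/58) = -2904 - 1*527279/18966 = -2904 - 527279/18966 = -55604543/18966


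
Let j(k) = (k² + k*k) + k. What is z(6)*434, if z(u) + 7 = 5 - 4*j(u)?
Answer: -136276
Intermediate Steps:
j(k) = k + 2*k² (j(k) = (k² + k²) + k = 2*k² + k = k + 2*k²)
z(u) = -2 - 4*u*(1 + 2*u) (z(u) = -7 + (5 - 4*u*(1 + 2*u)) = -2 - 4*u*(1 + 2*u))
z(6)*434 = (-2 - 8*6² - 4*6)*434 = (-2 - 8*36 - 24)*434 = (-2 - 288 - 24)*434 = -314*434 = -136276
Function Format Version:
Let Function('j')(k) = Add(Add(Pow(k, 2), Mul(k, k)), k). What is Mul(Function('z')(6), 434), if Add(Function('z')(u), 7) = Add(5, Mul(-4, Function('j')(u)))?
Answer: -136276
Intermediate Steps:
Function('j')(k) = Add(k, Mul(2, Pow(k, 2))) (Function('j')(k) = Add(Add(Pow(k, 2), Pow(k, 2)), k) = Add(Mul(2, Pow(k, 2)), k) = Add(k, Mul(2, Pow(k, 2))))
Function('z')(u) = Add(-2, Mul(-4, u, Add(1, Mul(2, u)))) (Function('z')(u) = Add(-7, Add(5, Mul(-4, Mul(u, Add(1, Mul(2, u)))))) = Add(-7, Add(5, Mul(-4, u, Add(1, Mul(2, u))))) = Add(-2, Mul(-4, u, Add(1, Mul(2, u)))))
Mul(Function('z')(6), 434) = Mul(Add(-2, Mul(-8, Pow(6, 2)), Mul(-4, 6)), 434) = Mul(Add(-2, Mul(-8, 36), -24), 434) = Mul(Add(-2, -288, -24), 434) = Mul(-314, 434) = -136276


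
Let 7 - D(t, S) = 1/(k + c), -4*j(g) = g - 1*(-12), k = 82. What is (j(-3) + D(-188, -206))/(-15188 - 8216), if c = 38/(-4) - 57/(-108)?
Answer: -49807/246116464 ≈ -0.00020237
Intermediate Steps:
c = -323/36 (c = 38*(-1/4) - 57*(-1/108) = -19/2 + 19/36 = -323/36 ≈ -8.9722)
j(g) = -3 - g/4 (j(g) = -(g - 1*(-12))/4 = -(g + 12)/4 = -(12 + g)/4 = -3 - g/4)
D(t, S) = 18367/2629 (D(t, S) = 7 - 1/(82 - 323/36) = 7 - 1/2629/36 = 7 - 1*36/2629 = 7 - 36/2629 = 18367/2629)
(j(-3) + D(-188, -206))/(-15188 - 8216) = ((-3 - 1/4*(-3)) + 18367/2629)/(-15188 - 8216) = ((-3 + 3/4) + 18367/2629)/(-23404) = (-9/4 + 18367/2629)*(-1/23404) = (49807/10516)*(-1/23404) = -49807/246116464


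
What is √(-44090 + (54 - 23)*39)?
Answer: I*√42881 ≈ 207.08*I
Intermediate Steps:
√(-44090 + (54 - 23)*39) = √(-44090 + 31*39) = √(-44090 + 1209) = √(-42881) = I*√42881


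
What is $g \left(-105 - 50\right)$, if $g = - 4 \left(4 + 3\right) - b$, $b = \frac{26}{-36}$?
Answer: $\frac{76105}{18} \approx 4228.1$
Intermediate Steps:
$b = - \frac{13}{18}$ ($b = 26 \left(- \frac{1}{36}\right) = - \frac{13}{18} \approx -0.72222$)
$g = - \frac{491}{18}$ ($g = - 4 \left(4 + 3\right) - - \frac{13}{18} = \left(-4\right) 7 + \frac{13}{18} = -28 + \frac{13}{18} = - \frac{491}{18} \approx -27.278$)
$g \left(-105 - 50\right) = - \frac{491 \left(-105 - 50\right)}{18} = \left(- \frac{491}{18}\right) \left(-155\right) = \frac{76105}{18}$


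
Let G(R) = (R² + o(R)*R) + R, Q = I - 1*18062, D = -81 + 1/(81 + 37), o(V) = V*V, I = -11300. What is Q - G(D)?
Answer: 814013220395/1643032 ≈ 4.9543e+5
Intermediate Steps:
o(V) = V²
D = -9557/118 (D = -81 + 1/118 = -9557/118 ≈ -80.992)
Q = -29362 (Q = -11300 - 1*18062 = -11300 - 18062 = -29362)
G(R) = R + R² + R³ (G(R) = (R² + R²*R) + R = (R² + R³) + R = R + R² + R³)
Q - G(D) = -29362 - (-9557)*(1 - 9557/118 + (-9557/118)²)/118 = -29362 - (-9557)*(1 - 9557/118 + 91336249/13924)/118 = -29362 - (-9557)*90222447/(118*13924) = -29362 - 1*(-862255925979/1643032) = -29362 + 862255925979/1643032 = 814013220395/1643032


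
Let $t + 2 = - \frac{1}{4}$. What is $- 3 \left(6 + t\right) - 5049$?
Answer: $- \frac{20241}{4} \approx -5060.3$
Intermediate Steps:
$t = - \frac{9}{4}$ ($t = -2 - \frac{1}{4} = - \frac{9}{4} \approx -2.25$)
$- 3 \left(6 + t\right) - 5049 = - 3 \left(6 - \frac{9}{4}\right) - 5049 = \left(-3\right) \frac{15}{4} - 5049 = - \frac{45}{4} - 5049 = - \frac{20241}{4}$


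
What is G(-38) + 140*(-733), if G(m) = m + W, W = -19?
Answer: -102677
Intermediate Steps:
G(m) = -19 + m (G(m) = m - 19 = -19 + m)
G(-38) + 140*(-733) = (-19 - 38) + 140*(-733) = -57 - 102620 = -102677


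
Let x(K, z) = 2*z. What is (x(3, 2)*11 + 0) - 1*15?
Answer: 29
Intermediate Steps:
(x(3, 2)*11 + 0) - 1*15 = ((2*2)*11 + 0) - 1*15 = (4*11 + 0) - 15 = (44 + 0) - 15 = 44 - 15 = 29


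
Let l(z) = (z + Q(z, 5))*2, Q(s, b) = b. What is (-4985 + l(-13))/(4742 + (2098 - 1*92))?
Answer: -5001/6748 ≈ -0.74111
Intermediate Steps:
l(z) = 10 + 2*z (l(z) = (z + 5)*2 = (5 + z)*2 = 10 + 2*z)
(-4985 + l(-13))/(4742 + (2098 - 1*92)) = (-4985 + (10 + 2*(-13)))/(4742 + (2098 - 1*92)) = (-4985 + (10 - 26))/(4742 + (2098 - 92)) = (-4985 - 16)/(4742 + 2006) = -5001/6748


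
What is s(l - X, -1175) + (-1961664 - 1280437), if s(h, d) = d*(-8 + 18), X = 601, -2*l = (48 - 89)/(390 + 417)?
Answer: -3253851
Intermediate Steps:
l = 41/1614 (l = -(48 - 89)/(2*(390 + 417)) = -(-41)/(2*807) = -1/2*(-41/807) = 41/1614 ≈ 0.025403)
s(h, d) = 10*d (s(h, d) = d*10 = 10*d)
s(l - X, -1175) + (-1961664 - 1280437) = 10*(-1175) + (-1961664 - 1280437) = -11750 - 3242101 = -3253851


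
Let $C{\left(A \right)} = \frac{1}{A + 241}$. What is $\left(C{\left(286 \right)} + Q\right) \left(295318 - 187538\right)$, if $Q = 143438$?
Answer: $\frac{479252183180}{31} \approx 1.546 \cdot 10^{10}$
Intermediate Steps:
$C{\left(A \right)} = \frac{1}{241 + A}$
$\left(C{\left(286 \right)} + Q\right) \left(295318 - 187538\right) = \left(\frac{1}{241 + 286} + 143438\right) \left(295318 - 187538\right) = \left(\frac{1}{527} + 143438\right) 107780 = \frac{75591827}{527} \cdot 107780 = \frac{479252183180}{31}$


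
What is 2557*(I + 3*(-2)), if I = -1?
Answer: -17899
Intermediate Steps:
2557*(I + 3*(-2)) = 2557*(-1 + 3*(-2)) = 2557*(-1 - 6) = 2557*(-7) = -17899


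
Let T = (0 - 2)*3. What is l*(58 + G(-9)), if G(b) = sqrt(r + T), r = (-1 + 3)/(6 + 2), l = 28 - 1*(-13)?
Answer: 2378 + 41*I*sqrt(23)/2 ≈ 2378.0 + 98.315*I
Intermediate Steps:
l = 41 (l = 28 + 13 = 41)
T = -6 (T = -2*3 = -6)
r = 1/4 (r = 2/8 = 2*(1/8) = 1/4 ≈ 0.25000)
G(b) = I*sqrt(23)/2 (G(b) = sqrt(1/4 - 6) = sqrt(-23/4) = I*sqrt(23)/2)
l*(58 + G(-9)) = 41*(58 + I*sqrt(23)/2) = 2378 + 41*I*sqrt(23)/2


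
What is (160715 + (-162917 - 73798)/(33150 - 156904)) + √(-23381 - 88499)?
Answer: 462543275/2878 + 2*I*√27970 ≈ 1.6072e+5 + 334.48*I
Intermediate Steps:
(160715 + (-162917 - 73798)/(33150 - 156904)) + √(-23381 - 88499) = (160715 - 236715/(-123754)) + √(-111880) = (160715 - 236715*(-1/123754)) + 2*I*√27970 = (160715 + 5505/2878) + 2*I*√27970 = 462543275/2878 + 2*I*√27970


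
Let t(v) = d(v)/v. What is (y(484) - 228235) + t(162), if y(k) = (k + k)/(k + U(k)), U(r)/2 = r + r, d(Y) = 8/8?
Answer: -184870021/810 ≈ -2.2823e+5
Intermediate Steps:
d(Y) = 1 (d(Y) = 8*(⅛) = 1)
U(r) = 4*r (U(r) = 2*(r + r) = 2*(2*r) = 4*r)
y(k) = ⅖ (y(k) = (k + k)/(k + 4*k) = (2*k)/((5*k)) = (2*k)*(1/(5*k)) = ⅖)
t(v) = 1/v
(y(484) - 228235) + t(162) = (⅖ - 228235) + 1/162 = -1141173/5 + 1/162 = -184870021/810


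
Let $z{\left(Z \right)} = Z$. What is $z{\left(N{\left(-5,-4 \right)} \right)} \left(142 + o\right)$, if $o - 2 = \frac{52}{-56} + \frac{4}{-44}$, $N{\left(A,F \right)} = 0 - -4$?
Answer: $\frac{44038}{77} \approx 571.92$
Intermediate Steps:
$N{\left(A,F \right)} = 4$ ($N{\left(A,F \right)} = 0 + 4 = 4$)
$o = \frac{151}{154}$ ($o = 2 + \left(\frac{52}{-56} + \frac{4}{-44}\right) = 2 + \left(52 \left(- \frac{1}{56}\right) + 4 \left(- \frac{1}{44}\right)\right) = 2 - \frac{157}{154} = \frac{151}{154} \approx 0.98052$)
$z{\left(N{\left(-5,-4 \right)} \right)} \left(142 + o\right) = 4 \left(142 + \frac{151}{154}\right) = 4 \cdot \frac{22019}{154} = \frac{44038}{77}$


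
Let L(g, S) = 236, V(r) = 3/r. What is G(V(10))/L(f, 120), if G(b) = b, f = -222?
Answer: 3/2360 ≈ 0.0012712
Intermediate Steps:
G(V(10))/L(f, 120) = (3/10)/236 = (3*(⅒))*(1/236) = (3/10)*(1/236) = 3/2360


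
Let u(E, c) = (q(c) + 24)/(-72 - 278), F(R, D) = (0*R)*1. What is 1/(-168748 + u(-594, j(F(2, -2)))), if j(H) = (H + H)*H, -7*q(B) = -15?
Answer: -2450/413432783 ≈ -5.9260e-6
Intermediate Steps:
q(B) = 15/7 (q(B) = -⅐*(-15) = 15/7)
F(R, D) = 0 (F(R, D) = 0*1 = 0)
j(H) = 2*H² (j(H) = (2*H)*H = 2*H²)
u(E, c) = -183/2450 (u(E, c) = (15/7 + 24)/(-72 - 278) = (183/7)/(-350) = (183/7)*(-1/350) = -183/2450)
1/(-168748 + u(-594, j(F(2, -2)))) = 1/(-168748 - 183/2450) = 1/(-413432783/2450) = -2450/413432783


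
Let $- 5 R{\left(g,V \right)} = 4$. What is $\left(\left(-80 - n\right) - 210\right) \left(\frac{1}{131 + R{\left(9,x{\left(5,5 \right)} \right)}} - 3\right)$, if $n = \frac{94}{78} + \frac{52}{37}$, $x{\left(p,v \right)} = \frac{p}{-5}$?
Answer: $\frac{822517676}{939393} \approx 875.58$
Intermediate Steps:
$x{\left(p,v \right)} = - \frac{p}{5}$ ($x{\left(p,v \right)} = p \left(- \frac{1}{5}\right) = - \frac{p}{5}$)
$R{\left(g,V \right)} = - \frac{4}{5}$ ($R{\left(g,V \right)} = \left(- \frac{1}{5}\right) 4 = - \frac{4}{5}$)
$n = \frac{3767}{1443}$ ($n = 94 \cdot \frac{1}{78} + 52 \cdot \frac{1}{37} = \frac{47}{39} + \frac{52}{37} = \frac{3767}{1443} \approx 2.6105$)
$\left(\left(-80 - n\right) - 210\right) \left(\frac{1}{131 + R{\left(9,x{\left(5,5 \right)} \right)}} - 3\right) = \left(\left(-80 - \frac{3767}{1443}\right) - 210\right) \left(\frac{1}{131 - \frac{4}{5}} - 3\right) = \left(\left(-80 - \frac{3767}{1443}\right) - 210\right) \left(\frac{1}{\frac{651}{5}} - 3\right) = \left(- \frac{119207}{1443} - 210\right) \left(\frac{5}{651} - 3\right) = \left(- \frac{422237}{1443}\right) \left(- \frac{1948}{651}\right) = \frac{822517676}{939393}$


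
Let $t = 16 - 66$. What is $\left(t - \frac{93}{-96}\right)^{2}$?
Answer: $\frac{2461761}{1024} \approx 2404.1$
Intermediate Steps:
$t = -50$ ($t = 16 - 66 = -50$)
$\left(t - \frac{93}{-96}\right)^{2} = \left(-50 - \frac{93}{-96}\right)^{2} = \left(-50 - - \frac{31}{32}\right)^{2} = \left(-50 + \frac{31}{32}\right)^{2} = \left(- \frac{1569}{32}\right)^{2} = \frac{2461761}{1024}$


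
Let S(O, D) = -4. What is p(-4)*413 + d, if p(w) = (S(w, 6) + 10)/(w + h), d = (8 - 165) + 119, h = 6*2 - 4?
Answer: 1163/2 ≈ 581.50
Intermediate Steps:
h = 8 (h = 12 - 4 = 8)
d = -38 (d = -157 + 119 = -38)
p(w) = 6/(8 + w) (p(w) = (-4 + 10)/(w + 8) = 6/(8 + w))
p(-4)*413 + d = (6/(8 - 4))*413 - 38 = (6/4)*413 - 38 = (6*(¼))*413 - 38 = (3/2)*413 - 38 = 1239/2 - 38 = 1163/2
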